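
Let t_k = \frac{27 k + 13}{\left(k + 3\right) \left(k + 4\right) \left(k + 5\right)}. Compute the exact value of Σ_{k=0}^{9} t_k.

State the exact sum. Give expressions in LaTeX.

Step 1: r(k) = (k + 3)*(27*k + 40)/((k + 6)*(27*k + 13)).
So A=k + 3 and B=k + 6, with C=k + 13/27.
f must satisfy (k + 3)·f(k+1) − (k + 5)·f(k) = k + 13/27.
From deg A=1, deg B=1, deg C=1: d=2.
Coefficient equations give f(k) = k*(47*k + 5)/324.
So s_k = (B(k−1)f/C)·t_k = (k*(k + 5)*(47*k + 5)/(12*(27*k + 13)))·t_k = k*(47*k + 5)/(12*(k + 3)*(k + 4)).
Verify: (27*k + 13)/(k**3 + 12*k**2 + 47*k + 60) matches t_k.
Sum = s_(10) − s_(0); s_(10) = 2375/1092, s_(0) = 0 ⇒ 2375/1092.

Σ = 2375/1092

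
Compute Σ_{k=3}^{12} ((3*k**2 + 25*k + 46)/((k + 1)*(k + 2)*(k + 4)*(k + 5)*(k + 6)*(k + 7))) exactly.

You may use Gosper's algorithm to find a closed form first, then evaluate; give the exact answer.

Compute t_(k+1)/t_k: get (k + 1)*(k + 4)*(25*k + 3*(k + 1)**2 + 71)/((k + 3)*(k + 8)*(3*k**2 + 25*k + 46)).
A = k + 1, B = k + 8, C = k**3 + 34*k**2/3 + 121*k/3 + 46.
Set up (k + 1)·f(k+1) − (k + 7)·f(k) − (k**3 + 34*k**2/3 + 121*k/3 + 46) = 0.
d = 6 from the (1,1,3) case.
Solve for f: f(k) = k*(k + 2)*(k + 3)*(k + 5)*(k**2 + 11*k + 34)/72 (degree 6 ≤ 6).
Then R = B(k−1)f/C = k*(k + 2)*(k + 5)*(k + 7)*(k**2 + 11*k + 34)/(24*(3*k**2 + 25*k + 46)), so s_k = R(k)·t_k = k*(k**2 + 11*k + 34)/(24*(k**3 + 11*k**2 + 34*k + 24)).
Verify: (3*k**2 + 25*k + 46)/(k**6 + 25*k**5 + 247*k**4 + 1219*k**3 + 3112*k**2 + 3796*k + 1680) matches t_k.
Telescoping: Σ = s_(13) − s_(3) = 2249/54264 − (19/504) = 305/81396.

Σ = 305/81396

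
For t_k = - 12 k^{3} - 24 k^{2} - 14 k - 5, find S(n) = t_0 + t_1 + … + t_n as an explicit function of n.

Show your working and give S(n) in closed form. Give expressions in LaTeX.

The ratio is (12*k**3 + 60*k**2 + 98*k + 55)/(12*k**3 + 24*k**2 + 14*k + 5).
A = 1, B = 1, C = k**3 + 2*k**2 + 7*k/6 + 5/12.
Set up (1)·f(k+1) − (1)·f(k) − (k**3 + 2*k**2 + 7*k/6 + 5/12) = 0.
From deg A=0, deg B=0, deg C=3: d=4.
Coefficient equations give f(k) = k*(3*k**3 + 2*k**2 - 2*k + 2)/12.
Certificate R = B(k−1)f/C = k*(3*k**3 + 2*k**2 - 2*k + 2)/(12*k**3 + 24*k**2 + 14*k + 5) gives s_k = k*(-3*k**3 - 2*k**2 + 2*k - 2).
Δs = -12*k**3 - 24*k**2 - 14*k - 5, as required.
Telescope: S(n) = s_(n+1) − s_(0) = -3*n**4 - 14*n**3 - 22*n**2 - 16*n - 5 − (0) = -3*n**4 - 14*n**3 - 22*n**2 - 16*n - 5.

S(n) = - 3 n^{4} - 14 n^{3} - 22 n^{2} - 16 n - 5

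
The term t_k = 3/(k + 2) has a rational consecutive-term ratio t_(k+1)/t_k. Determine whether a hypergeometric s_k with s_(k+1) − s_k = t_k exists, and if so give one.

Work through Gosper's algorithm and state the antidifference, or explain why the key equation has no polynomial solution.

no hypergeometric antidifference exists

Ratio r(k) = (k + 2)/(k + 3).
Normal form (A,B,C) = (k + 2, k + 3, 1).
Key eq: (k + 2)·f(k+1) = (k + 2)·f(k) + (1).
Degrees (1,1,0) ⇒ d ≤ 0.
Write f(k) = c0. Then LHS − RHS = -1, requiring -1 = 0: contradictory. No certificate.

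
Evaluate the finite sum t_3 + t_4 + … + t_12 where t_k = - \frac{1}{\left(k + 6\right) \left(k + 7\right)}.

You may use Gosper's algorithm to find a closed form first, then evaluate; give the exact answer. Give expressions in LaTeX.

Step 1: r(k) = (k + 6)/(k + 8).
Take A(k)=k + 6, B(k)=k + 8, C(k)=1.
Solve (k + 6)·f(k+1) − (k + 7)·f(k) = 1.
d = 1 from the (1,1,0) case.
Solve for f: f(k) = k/6 (degree 1 ≤ 1).
So s_k = (B(k−1)f/C)·t_k = (k*(k + 7)/6)·t_k = -k/(6*k + 36).
Verify: -1/(k**2 + 13*k + 42) matches t_k.
Telescoping: Σ = s_(13) − s_(3) = -13/114 − (-1/18) = -10/171.

Σ = -10/171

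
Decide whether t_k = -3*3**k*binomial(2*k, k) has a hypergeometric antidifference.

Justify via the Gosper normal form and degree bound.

No — negative degree bound, so no certificate f.

Ratio r(k) = 6*(2*k + 1)/(k + 1).
Normal form (A,B,C) = (12*k + 6, k + 1, 1).
f must satisfy (12*k + 6)·f(k+1) − (k)·f(k) = 1.
deg f ≤ -1 (via 1,1,0).
Bound -1 < 0, so the key equation has no polynomial solution.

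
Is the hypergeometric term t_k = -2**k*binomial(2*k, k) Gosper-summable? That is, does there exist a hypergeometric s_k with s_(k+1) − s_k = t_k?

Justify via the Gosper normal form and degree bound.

No — negative degree bound, so no certificate f.

r(k) = 4*(2*k + 1)/(k + 1) after simplifying.
So A=8*k + 4 and B=k + 1, with C=1.
Need (8*k + 4)·f(k+1) − (k)·f(k) = 1.
From deg A=1, deg B=1, deg C=0: d=-1.
d = -1 < 0 ⇒ no nonzero polynomial f; not summable.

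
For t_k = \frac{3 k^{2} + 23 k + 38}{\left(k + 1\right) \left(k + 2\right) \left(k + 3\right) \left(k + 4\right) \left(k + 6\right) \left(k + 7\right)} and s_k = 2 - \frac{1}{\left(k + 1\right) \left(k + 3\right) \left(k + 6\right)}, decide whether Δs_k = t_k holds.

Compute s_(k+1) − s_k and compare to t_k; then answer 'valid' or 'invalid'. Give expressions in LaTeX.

s_(k+1) = 2 - 1/((k + 2)*(k + 4)*(k + 7))
s_(k+1) − s_k = (3*k**2 + 23*k + 38)/(k**6 + 23*k**5 + 207*k**4 + 925*k**3 + 2144*k**2 + 2412*k + 1008)
(s_(k+1) − s_k) − t_k = 0

Valid: the claim telescopes to t_k.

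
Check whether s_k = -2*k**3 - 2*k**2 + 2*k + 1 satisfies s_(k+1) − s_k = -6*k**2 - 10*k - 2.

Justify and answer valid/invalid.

valid (s_(k+1) − s_k reduces to t_k)

s_(k+1) = -2*k**3 - 8*k**2 - 8*k - 1
s_(k+1) − s_k = -6*k**2 - 10*k - 2
(s_(k+1) − s_k) − t_k = 0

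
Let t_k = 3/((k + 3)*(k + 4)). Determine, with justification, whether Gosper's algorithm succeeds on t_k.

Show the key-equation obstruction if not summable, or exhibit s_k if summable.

Compute t_(k+1)/t_k: get (k + 3)/(k + 5).
So A=k + 3 and B=k + 5, with C=1.
Set up (k + 3)·f(k+1) − (k + 4)·f(k) − (1) = 0.
From deg A=1, deg B=1, deg C=0: d=1.
A polynomial solution: f(k) = k/3.
Get s_k = R·t_k = k/(k + 3) with R(k) = B(k−1)f(k)/C(k) = k*(k + 4)/3.
Check: Δs_k = 3/(k**2 + 7*k + 12). ✓

Yes. s_k = k/(k + 3).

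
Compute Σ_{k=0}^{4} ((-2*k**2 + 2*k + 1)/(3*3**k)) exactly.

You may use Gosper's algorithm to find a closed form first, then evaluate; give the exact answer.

The ratio is (2*k**2 + 2*k - 1)/(3*(2*k**2 - 2*k - 1)).
Factor: A=1/3; B=1; C=k**2 - k - 1/2.
Solve (1/3)·f(k+1) − (1)·f(k) = k**2 - k - 1/2.
From deg A=0, deg B=0, deg C=2: d=2.
A polynomial solution: f(k) = -3*k**2/2.
Get s_k = R·t_k = k**2/3**k with R(k) = B(k−1)f(k)/C(k) = -3*k**2/(2*k**2 - 2*k - 1).
s_(k+1) − s_k = (-3*k**2 + (k + 1)**2)/(3*3**k) = t_k.
Sum = s_(5) − s_(0); s_(5) = 25/243, s_(0) = 0 ⇒ 25/243.

Σ = 25/243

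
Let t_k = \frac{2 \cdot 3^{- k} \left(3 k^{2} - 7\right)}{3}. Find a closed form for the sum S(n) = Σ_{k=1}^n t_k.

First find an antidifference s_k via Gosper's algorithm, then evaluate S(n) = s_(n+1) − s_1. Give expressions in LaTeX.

S(n) = 3^{- n - 1} \left(2 \cdot 3^{n} - 3 n^{2} - 9 n - 2\right)

t_(k+1)/t_k = (3*(k + 1)**2 - 7)/(3*(3*k**2 - 7)).
Take A(k)=1/3, B(k)=1, C(k)=k**2 - 7/3.
Need (1/3)·f(k+1) − (1)·f(k) = k**2 - 7/3.
Bound: deg f ≤ 2.
Coefficient equations give f(k) = -(3*k**2 + 3*k - 4)/2.
Then R = B(k−1)f/C = -3*(3*k**2 + 3*k - 4)/(2*(3*k**2 - 7)), so s_k = R(k)·t_k = (-3*k**2 - 3*k + 4)/3**k.
Check: Δs_k = 2*(3*k**2 - 7)/(3*3**k). ✓
s_(n+1) = 3**(-n - 1)*(-3*n**2 - 9*n - 2) and s_(1) = -2/3, so S(n) = 3**(-n - 1)*(2*3**n - 3*n**2 - 9*n - 2).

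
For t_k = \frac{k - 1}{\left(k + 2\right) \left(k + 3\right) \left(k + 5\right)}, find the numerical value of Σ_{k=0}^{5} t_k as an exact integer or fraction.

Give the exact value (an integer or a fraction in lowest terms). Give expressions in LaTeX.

r(k) = k*(k + 2)*(k + 5)/((k - 1)*(k + 4)*(k + 6)) after simplifying.
Factor: A=k + 2; B=k + 6; C=k**2 + 3*k - 4.
Key eq: (k + 2)·f(k+1) = (k + 5)·f(k) + (k**2 + 3*k - 4).
From deg A=1, deg B=1, deg C=2: d=3.
Solve for f: f(k) = k*(k**2 - 3*k - 22)/12 (degree 3 ≤ 3).
So s_k = (B(k−1)f/C)·t_k = (k*(k + 5)*(k**2 - 3*k - 22)/(12*(k - 1)*(k + 4)))·t_k = k*(k**2 - 3*k - 22)/(12*(k**3 + 9*k**2 + 26*k + 24)).
Check: Δs_k = (k - 1)/(k**3 + 10*k**2 + 31*k + 30). ✓
Σ_(k=0)^(5) t_k = s_(6) − s_(0) = -1/360 − (0) = -1/360.

Σ = -1/360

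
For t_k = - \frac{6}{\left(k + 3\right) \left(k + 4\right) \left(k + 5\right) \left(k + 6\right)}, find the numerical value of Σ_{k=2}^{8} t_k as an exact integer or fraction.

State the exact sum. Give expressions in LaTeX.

Σ = -47/5460

Step 1: r(k) = (k + 3)/(k + 7).
So A=k + 3 and B=k + 7, with C=1.
Key eq: (k + 3)·f(k+1) = (k + 6)·f(k) + (1).
From deg A=1, deg B=1, deg C=0: d=3.
Solve for f: f(k) = k*(k**2 + 12*k + 47)/180 (degree 3 ≤ 3).
So s_k = (B(k−1)f/C)·t_k = (k*(k + 6)*(k**2 + 12*k + 47)/180)·t_k = k*(-k**2 - 12*k - 47)/(30*(k + 3)*(k + 4)*(k + 5)).
s_(k+1) − s_k = -6/(k**4 + 18*k**3 + 119*k**2 + 342*k + 360) = t_k.
Evaluate s at k=9 and k=2: -59/1820 and -1/42; difference -47/5460.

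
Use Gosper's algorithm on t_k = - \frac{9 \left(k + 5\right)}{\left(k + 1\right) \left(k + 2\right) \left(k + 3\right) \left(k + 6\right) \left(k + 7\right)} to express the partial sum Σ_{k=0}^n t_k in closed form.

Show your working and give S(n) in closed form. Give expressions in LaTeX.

r(k) = (k + 1)*(k + 6)**2/((k + 4)*(k + 5)*(k + 8)) after simplifying.
Normal form (A,B,C) = (k + 1, k + 8, k**3 + 14*k**2 + 65*k + 100).
Set up (k + 1)·f(k+1) − (k + 7)·f(k) − (k**3 + 14*k**2 + 65*k + 100) = 0.
deg f ≤ 6 (via 1,1,3).
A polynomial solution: f(k) = k*(k + 3)*(k + 4)**2*(k + 5)**2/36.
Get s_k = R·t_k = k*(-k**2 - 9*k - 20)/(4*(k**3 + 9*k**2 + 20*k + 12)) with R(k) = B(k−1)f(k)/C(k) = k*(k + 3)*(k + 4)*(k + 7)/36.
Δs = 9*(-k - 5)/(k**5 + 19*k**4 + 131*k**3 + 401*k**2 + 540*k + 252), as required.
Evaluate: s_(n+1) = (-n**3 - 12*n**2 - 41*n - 30)/(4*(n**3 + 12*n**2 + 41*n + 42)); subtract s_(0) = 0 ⇒ S(n) = (-n**3 - 12*n**2 - 41*n - 30)/(4*(n**3 + 12*n**2 + 41*n + 42)).

S(n) = \frac{- n^{3} - 12 n^{2} - 41 n - 30}{4 \left(n^{3} + 12 n^{2} + 41 n + 42\right)}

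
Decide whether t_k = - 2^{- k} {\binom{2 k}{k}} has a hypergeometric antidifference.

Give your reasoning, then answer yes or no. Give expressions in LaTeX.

No. Not Gosper-summable.

The ratio is (2*k + 1)/(k + 1).
Factor: A=2*k + 1; B=k + 1; C=1.
Need (2*k + 1)·f(k+1) − (k)·f(k) = 1.
From deg A=1, deg B=1, deg C=0: d=-1.
d = -1 < 0 ⇒ no nonzero polynomial f; not summable.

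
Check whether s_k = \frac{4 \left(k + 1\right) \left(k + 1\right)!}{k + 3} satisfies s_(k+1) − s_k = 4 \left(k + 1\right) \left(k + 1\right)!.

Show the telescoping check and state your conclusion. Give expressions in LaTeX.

Invalid: residual - \frac{8 \left(k^{2} + 4 k + 2\right) \left(k + 1\right)!}{\left(k + 3\right) \left(k + 4\right)} ≠ 0.

s_(k+1) = 4*(k + 2)*factorial(k + 2)/(k + 4)
s_(k+1) − s_k = 4*(k**3 + 6*k**2 + 11*k + 8)*factorial(k + 1)/((k + 3)*(k + 4))
(s_(k+1) − s_k) − t_k = -8*(k**2 + 4*k + 2)*factorial(k + 1)/((k + 3)*(k + 4))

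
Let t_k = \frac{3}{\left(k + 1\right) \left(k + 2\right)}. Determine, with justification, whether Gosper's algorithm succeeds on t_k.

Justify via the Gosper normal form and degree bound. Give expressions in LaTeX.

Compute t_(k+1)/t_k: get (k + 1)/(k + 3).
A = k + 1, B = k + 3, C = 1.
f must satisfy (k + 1)·f(k+1) − (k + 2)·f(k) = 1.
From deg A=1, deg B=1, deg C=0: d=1.
Coefficient equations give f(k) = k.
Certificate R = B(k−1)f/C = k*(k + 2) gives s_k = 3*k/(k + 1).
Check: Δs_k = 3/(k**2 + 3*k + 2). ✓

Yes. s_k = \frac{3 k}{k + 1}.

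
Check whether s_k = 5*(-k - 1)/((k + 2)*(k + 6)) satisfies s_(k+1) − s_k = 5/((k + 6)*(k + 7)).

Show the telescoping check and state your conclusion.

Invalid: residual 5*(-2*k - 9)/(k**4 + 18*k**3 + 113*k**2 + 288*k + 252) ≠ 0.

s_(k+1) = 5*(-k - 2)/((k + 3)*(k + 7))
s_(k+1) − s_k = 5*(k**2 + 3*k - 3)/(k**4 + 18*k**3 + 113*k**2 + 288*k + 252)
(s_(k+1) − s_k) − t_k = 5*(-2*k - 9)/(k**4 + 18*k**3 + 113*k**2 + 288*k + 252)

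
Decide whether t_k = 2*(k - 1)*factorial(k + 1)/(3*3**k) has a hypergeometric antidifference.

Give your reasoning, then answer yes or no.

Yes. s_k = 2*factorial(k + 1)/3**k.

Step 1: r(k) = k*(k + 2)/(3*(k - 1)).
Take A(k)=k/3 + 2/3, B(k)=1, C(k)=k - 1.
Solve (k/3 + 2/3)·f(k+1) − (1)·f(k) = k - 1.
deg f ≤ 0 (via 1,0,1).
Match coefficients ⇒ f(k) = 3.
Get s_k = R·t_k = 2*factorial(k + 1)/3**k with R(k) = B(k−1)f(k)/C(k) = 3/(k - 1).
Δs = 2*(k - 1)*factorial(k + 1)/(3*3**k), as required.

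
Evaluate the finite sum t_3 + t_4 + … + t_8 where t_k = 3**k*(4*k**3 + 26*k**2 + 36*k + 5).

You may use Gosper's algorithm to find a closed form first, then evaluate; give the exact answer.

Σ = 34502166

t_(k+1)/t_k = 3*(4*k**3 + 38*k**2 + 100*k + 71)/(4*k**3 + 26*k**2 + 36*k + 5).
A = 3, B = 1, C = k**3 + 13*k**2/2 + 9*k + 5/4.
Need (3)·f(k+1) − (1)·f(k) = k**3 + 13*k**2/2 + 9*k + 5/4.
d = 3 from the (0,0,3) case.
Coefficient equations give f(k) = (2*k**3 + 4*k**2 - 3*k - 2)/4.
Certificate R = B(k−1)f/C = (2*k**3 + 4*k**2 - 3*k - 2)/(4*k**3 + 26*k**2 + 36*k + 5) gives s_k = 3**k*(2*k**3 + 4*k**2 - 3*k - 2).
Δs = 3**k*(4*k**3 + 26*k**2 + 36*k + 5), as required.
Evaluate s at k=9 and k=3: 34504299 and 2133; difference 34502166.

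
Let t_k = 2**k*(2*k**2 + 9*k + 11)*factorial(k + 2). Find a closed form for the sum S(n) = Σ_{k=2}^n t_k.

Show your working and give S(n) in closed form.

The ratio is 2*(2*k**3 + 19*k**2 + 61*k + 66)/(2*k**2 + 9*k + 11).
So A=2*k + 6 and B=1, with C=k**2 + 9*k/2 + 11/2.
Key eq: (2*k + 6)·f(k+1) = (1)·f(k) + (k**2 + 9*k/2 + 11/2).
d = 1 from the (1,0,2) case.
Solving with deg f ≤ 1: f(k) = (k + 1)/2.
R(k) = B(k−1)·f(k)/C(k) = (k + 1)/(2*k**2 + 9*k + 11); s_k = R·t_k = 2**k*(k + 1)*factorial(k + 2).
s_(k+1) − s_k = 2**k*(2*k**2 + 9*k + 11)*factorial(k + 2) = t_k.
Telescope: S(n) = s_(n+1) − s_(2) = 2**(n + 1)*(n + 2)*factorial(n + 3) − (288) = 2*2**n*n*factorial(n + 3) + 4*2**n*factorial(n + 3) - 288.

S(n) = 2*2**n*n*factorial(n + 3) + 4*2**n*factorial(n + 3) - 288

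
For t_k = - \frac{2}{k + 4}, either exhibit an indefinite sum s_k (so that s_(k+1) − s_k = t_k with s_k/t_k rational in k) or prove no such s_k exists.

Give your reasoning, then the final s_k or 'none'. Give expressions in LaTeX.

Ratio r(k) = (k + 4)/(k + 5).
Take A(k)=k + 4, B(k)=k + 5, C(k)=1.
Solve (k + 4)·f(k+1) − (k + 4)·f(k) = 1.
d = 0 from the (1,1,0) case.
Write f(k) = c0. Then LHS − RHS = -1, requiring -1 = 0: contradictory. No certificate.

no hypergeometric antidifference exists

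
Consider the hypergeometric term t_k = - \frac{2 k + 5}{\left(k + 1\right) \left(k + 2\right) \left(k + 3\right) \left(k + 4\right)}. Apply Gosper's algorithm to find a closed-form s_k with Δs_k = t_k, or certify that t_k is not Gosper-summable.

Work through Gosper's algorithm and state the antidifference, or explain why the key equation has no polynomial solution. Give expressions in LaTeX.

Compute t_(k+1)/t_k: get (k + 1)*(2*k + 7)/((k + 5)*(2*k + 5)).
A = k + 1, B = k + 5, C = k + 5/2.
Solve (k + 1)·f(k+1) − (k + 4)·f(k) = k + 5/2.
Degrees (1,1,1) ⇒ d ≤ 3.
Solve for f: f(k) = k*(k + 2)*(k + 4)/6 (degree 3 ≤ 3).
So s_k = (B(k−1)f/C)·t_k = (k*(k + 2)*(k + 4)**2/(3*(2*k + 5)))·t_k = k*(-k - 4)/(3*(k**2 + 4*k + 3)).
Verify: (-2*k - 5)/(k**4 + 10*k**3 + 35*k**2 + 50*k + 24) matches t_k.

s_k = \frac{k \left(- k - 4\right)}{3 \left(k^{2} + 4 k + 3\right)}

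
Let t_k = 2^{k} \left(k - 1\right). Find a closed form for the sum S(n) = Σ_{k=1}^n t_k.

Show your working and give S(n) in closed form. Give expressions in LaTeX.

S(n) = 2 \cdot 2^{n} n - 4 \cdot 2^{n} + 4

Ratio r(k) = 2*k/(k - 1).
Normal form (A,B,C) = (2, 1, k - 1).
Need (2)·f(k+1) − (1)·f(k) = k - 1.
d = 1 from the (0,0,1) case.
Match coefficients ⇒ f(k) = k - 3.
Get s_k = R·t_k = 2**k*(k - 3) with R(k) = B(k−1)f(k)/C(k) = (k - 3)/(k - 1).
Verify: 2**k*(k - 1) matches t_k.
Σ_(k=1)^n t_k = s_(n+1) − s_(1) = (2**(n + 1)*(n - 2)) − (-4), i.e. 2*2**n*n - 4*2**n + 4.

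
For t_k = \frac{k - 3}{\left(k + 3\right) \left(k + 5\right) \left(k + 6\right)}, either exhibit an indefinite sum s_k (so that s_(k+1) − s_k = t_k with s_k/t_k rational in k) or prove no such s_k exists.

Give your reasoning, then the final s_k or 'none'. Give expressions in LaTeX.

s_k = \frac{k \left(k^{2} - 48 k - 193\right)}{60 \left(k^{3} + 12 k^{2} + 47 k + 60\right)}

Compute t_(k+1)/t_k: get (k - 2)*(k + 3)*(k + 5)/((k - 3)*(k + 4)*(k + 7)).
Take A(k)=k + 3, B(k)=k + 7, C(k)=k**2 + k - 12.
Need (k + 3)·f(k+1) − (k + 6)·f(k) = k**2 + k - 12.
d = 3 from the (1,1,2) case.
A polynomial solution: f(k) = k*(k**2 - 48*k - 193)/60.
Then R = B(k−1)f/C = k*(k + 6)*(k**2 - 48*k - 193)/(60*(k - 3)*(k + 4)), so s_k = R(k)·t_k = k*(k**2 - 48*k - 193)/(60*(k**3 + 12*k**2 + 47*k + 60)).
Δs = (k - 3)/(k**3 + 14*k**2 + 63*k + 90), as required.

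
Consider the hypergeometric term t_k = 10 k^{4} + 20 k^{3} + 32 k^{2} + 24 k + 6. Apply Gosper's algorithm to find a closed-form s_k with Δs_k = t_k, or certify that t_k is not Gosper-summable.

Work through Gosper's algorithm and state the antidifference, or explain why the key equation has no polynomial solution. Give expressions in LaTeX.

r(k) = (5*k**4 + 30*k**3 + 76*k**2 + 94*k + 46)/(5*k**4 + 10*k**3 + 16*k**2 + 12*k + 3) after simplifying.
Gosper form: A/B · C(k+1)/C(k) with A=1, B=1, C=k**4 + 2*k**3 + 16*k**2/5 + 12*k/5 + 3/5.
f must satisfy (1)·f(k+1) − (1)·f(k) = k**4 + 2*k**3 + 16*k**2/5 + 12*k/5 + 3/5.
d = 5 from the (0,0,4) case.
Solve for f: f(k) = k*(2*k**4 + 4*k**2 + k - 1)/10 (degree 5 ≤ 5).
So s_k = (B(k−1)f/C)·t_k = (k*(2*k**4 + 4*k**2 + k - 1)/(2*(5*k**4 + 10*k**3 + 16*k**2 + 12*k + 3)))·t_k = k*(2*k**4 + 4*k**2 + k - 1).
Check: Δs_k = 10*k**4 + 20*k**3 + 32*k**2 + 24*k + 6. ✓

s_k = k \left(2 k^{4} + 4 k^{2} + k - 1\right)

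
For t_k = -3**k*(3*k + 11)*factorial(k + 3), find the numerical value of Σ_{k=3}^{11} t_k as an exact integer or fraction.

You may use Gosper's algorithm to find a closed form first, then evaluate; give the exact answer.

Σ = -694951773804268560

Step 1: r(k) = 3*(k + 4)*(3*k + 14)/(3*k + 11).
A = 3*k + 12, B = 1, C = k + 11/3.
Solve (3*k + 12)·f(k+1) − (1)·f(k) = k + 11/3.
d = 0 from the (1,0,1) case.
Coefficient equations give f(k) = 1/3.
So s_k = (B(k−1)f/C)·t_k = (1/(3*k + 11))·t_k = -3**k*factorial(k + 3).
Verify: -3**k*(3*k + 11)*factorial(k + 3) matches t_k.
Evaluate s at k=12 and k=3: -694951773804288000 and -19440; difference -694951773804268560.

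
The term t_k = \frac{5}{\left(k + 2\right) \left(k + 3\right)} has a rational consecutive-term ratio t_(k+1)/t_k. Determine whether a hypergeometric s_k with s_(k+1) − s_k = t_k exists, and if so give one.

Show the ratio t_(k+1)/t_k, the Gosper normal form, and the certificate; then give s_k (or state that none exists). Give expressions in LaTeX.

s_k = \frac{5 k}{2 \left(k + 2\right)}

Compute t_(k+1)/t_k: get (k + 2)/(k + 4).
So A=k + 2 and B=k + 4, with C=1.
f must satisfy (k + 2)·f(k+1) − (k + 3)·f(k) = 1.
deg f ≤ 1 (via 1,1,0).
Match coefficients ⇒ f(k) = k/2.
Get s_k = R·t_k = 5*k/(2*(k + 2)) with R(k) = B(k−1)f(k)/C(k) = k*(k + 3)/2.
Δs = 5/(k**2 + 5*k + 6), as required.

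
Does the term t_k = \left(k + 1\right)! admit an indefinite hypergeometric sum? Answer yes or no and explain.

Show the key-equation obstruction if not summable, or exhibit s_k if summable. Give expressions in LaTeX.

No; the degree bound rules out any f.

t_(k+1)/t_k = k + 2.
Normal form (A,B,C) = (k + 2, 1, 1).
Set up (k + 2)·f(k+1) − (1)·f(k) − (1) = 0.
From deg A=1, deg B=0, deg C=0: d=-1.
Negative degree bound (-1): no f exists, t_k not Gosper-summable.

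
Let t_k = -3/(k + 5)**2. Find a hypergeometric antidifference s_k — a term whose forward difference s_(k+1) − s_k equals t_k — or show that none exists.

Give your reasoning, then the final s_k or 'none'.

not Gosper-summable; s_k does not exist

Compute t_(k+1)/t_k: get (k + 5)**2/(k + 6)**2.
A = k**2 + 10*k + 25, B = k**2 + 12*k + 36, C = 1.
Need (k**2 + 10*k + 25)·f(k+1) − (k**2 + 10*k + 25)·f(k) = 1.
Degrees (2,2,0) ⇒ d ≤ 0.
Write f(k) = c0. Then LHS − RHS = -1, requiring -1 = 0: contradictory. No certificate.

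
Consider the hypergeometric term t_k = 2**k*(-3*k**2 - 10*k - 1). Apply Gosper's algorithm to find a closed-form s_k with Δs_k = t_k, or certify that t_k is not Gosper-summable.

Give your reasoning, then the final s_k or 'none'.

s_k = 2**k*(-3*k**2 + 2*k + 1)

Step 1: r(k) = 2*(3*k**2 + 16*k + 14)/(3*k**2 + 10*k + 1).
Take A(k)=2, B(k)=1, C(k)=k**2 + 10*k/3 + 1/3.
Set up (2)·f(k+1) − (1)·f(k) − (k**2 + 10*k/3 + 1/3) = 0.
d = 2 from the (0,0,2) case.
Solve for f: f(k) = (k - 1)*(3*k + 1)/3 (degree 2 ≤ 2).
Get s_k = R·t_k = 2**k*(-3*k**2 + 2*k + 1) with R(k) = B(k−1)f(k)/C(k) = (k - 1)*(3*k + 1)/(3*k**2 + 10*k + 1).
Δs = 2**k*(-3*k**2 - 10*k - 1), as required.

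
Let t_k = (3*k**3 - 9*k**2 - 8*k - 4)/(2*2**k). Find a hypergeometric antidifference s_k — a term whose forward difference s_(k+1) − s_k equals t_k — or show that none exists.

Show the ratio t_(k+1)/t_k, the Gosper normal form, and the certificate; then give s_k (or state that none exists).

Step 1: r(k) = (3*k**3 - 17*k - 18)/(2*(3*k**3 - 9*k**2 - 8*k - 4)).
So A=1/2 and B=1, with C=k**3 - 3*k**2 - 8*k/3 - 4/3.
Solve (1/2)·f(k+1) − (1)·f(k) = k**3 - 3*k**2 - 8*k/3 - 4/3.
Degrees (0,0,3) ⇒ d ≤ 3.
A polynomial solution: f(k) = -2*k*(3*k**2 + 1)/3.
Then R = B(k−1)f/C = -2*k*(3*k**2 + 1)/(3*k**3 - 9*k**2 - 8*k - 4), so s_k = R(k)·t_k = (-3*k**3 - k)/2**k.
Verify: (6*k**3 + k - 3*(k + 1)**3 - 1)/(2*2**k) matches t_k.

s_k = (-3*k**3 - k)/2**k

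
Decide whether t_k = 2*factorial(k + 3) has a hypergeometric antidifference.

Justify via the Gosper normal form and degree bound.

No — t_k has no hypergeometric antidifference.

The ratio is k + 4.
Gosper form: A/B · C(k+1)/C(k) with A=k + 4, B=1, C=1.
Key eq: (k + 4)·f(k+1) = (1)·f(k) + (1).
Bound: deg f ≤ -1.
deg f ≤ -1 is impossible — no certificate.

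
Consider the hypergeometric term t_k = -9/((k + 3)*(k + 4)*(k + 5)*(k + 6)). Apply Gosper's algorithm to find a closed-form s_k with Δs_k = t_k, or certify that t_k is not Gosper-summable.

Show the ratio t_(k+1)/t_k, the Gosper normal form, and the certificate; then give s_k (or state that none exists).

Compute t_(k+1)/t_k: get (k + 3)/(k + 7).
Factor: A=k + 3; B=k + 7; C=1.
Key eq: (k + 3)·f(k+1) = (k + 6)·f(k) + (1).
Bound: deg f ≤ 3.
Coefficient equations give f(k) = k*(k**2 + 12*k + 47)/180.
Then R = B(k−1)f/C = k*(k + 6)*(k**2 + 12*k + 47)/180, so s_k = R(k)·t_k = k*(-k**2 - 12*k - 47)/(20*(k + 3)*(k + 4)*(k + 5)).
Verify: -9/(k**4 + 18*k**3 + 119*k**2 + 342*k + 360) matches t_k.

s_k = k*(-k**2 - 12*k - 47)/(20*(k + 3)*(k + 4)*(k + 5))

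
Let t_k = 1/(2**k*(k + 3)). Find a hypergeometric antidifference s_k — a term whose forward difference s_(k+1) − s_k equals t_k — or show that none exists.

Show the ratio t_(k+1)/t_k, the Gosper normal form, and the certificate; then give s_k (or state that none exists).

not Gosper-summable; s_k does not exist

Step 1: r(k) = (k + 3)/(2*(k + 4)).
So A=k/2 + 3/2 and B=k + 4, with C=1.
f must satisfy (k/2 + 3/2)·f(k+1) − (k + 3)·f(k) = 1.
Bound: deg f ≤ -1.
deg f ≤ -1 is impossible — no certificate.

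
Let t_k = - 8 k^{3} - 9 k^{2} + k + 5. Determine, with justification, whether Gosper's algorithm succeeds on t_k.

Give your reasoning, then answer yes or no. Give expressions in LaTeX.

Yes. s_k = k \left(- 2 k^{3} + k^{2} + 3 k + 3\right).

Ratio r(k) = (8*k**3 + 33*k**2 + 41*k + 11)/(8*k**3 + 9*k**2 - k - 5).
Normal form (A,B,C) = (1, 1, k**3 + 9*k**2/8 - k/8 - 5/8).
Set up (1)·f(k+1) − (1)·f(k) − (k**3 + 9*k**2/8 - k/8 - 5/8) = 0.
deg f ≤ 4 (via 0,0,3).
Solving with deg f ≤ 4: f(k) = k*(2*k**3 - k**2 - 3*k - 3)/8.
Get s_k = R·t_k = k*(-2*k**3 + k**2 + 3*k + 3) with R(k) = B(k−1)f(k)/C(k) = k*(2*k**3 - k**2 - 3*k - 3)/(8*k**3 + 9*k**2 - k - 5).
s_(k+1) − s_k = -8*k**3 - 9*k**2 + k + 5 = t_k.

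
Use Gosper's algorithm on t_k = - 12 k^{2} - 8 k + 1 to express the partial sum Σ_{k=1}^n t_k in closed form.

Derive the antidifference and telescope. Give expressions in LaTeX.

Ratio r(k) = (12*k**2 + 32*k + 19)/(12*k**2 + 8*k - 1).
Factor: A=1; B=1; C=k**2 + 2*k/3 - 1/12.
Solve (1)·f(k+1) − (1)·f(k) = k**2 + 2*k/3 - 1/12.
From deg A=0, deg B=0, deg C=2: d=3.
Match coefficients ⇒ f(k) = k*(4*k**2 - 2*k - 3)/12.
Then R = B(k−1)f/C = k*(4*k**2 - 2*k - 3)/(12*k**2 + 8*k - 1), so s_k = R(k)·t_k = k*(-4*k**2 + 2*k + 3).
Δs = -12*k**2 - 8*k + 1, as required.
Evaluate: s_(n+1) = -4*n**3 - 10*n**2 - 5*n + 1; subtract s_(1) = 1 ⇒ S(n) = n*(-4*n**2 - 10*n - 5).

S(n) = n \left(- 4 n^{2} - 10 n - 5\right)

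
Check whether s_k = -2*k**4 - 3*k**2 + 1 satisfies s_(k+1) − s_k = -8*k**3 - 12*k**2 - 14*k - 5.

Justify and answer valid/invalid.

Valid: the claim telescopes to t_k.

s_(k+1) = -2*(k + 1)**4 - 3*(k + 1)**2 + 1
s_(k+1) − s_k = -8*k**3 - 12*k**2 - 14*k - 5
(s_(k+1) − s_k) − t_k = 0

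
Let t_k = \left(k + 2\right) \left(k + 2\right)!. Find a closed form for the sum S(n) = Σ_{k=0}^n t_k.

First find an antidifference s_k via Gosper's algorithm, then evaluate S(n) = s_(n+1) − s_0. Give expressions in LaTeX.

The ratio is (k + 3)**2/(k + 2).
Normal form (A,B,C) = (k + 3, 1, k + 2).
Key eq: (k + 3)·f(k+1) = (1)·f(k) + (k + 2).
deg f ≤ 0 (via 1,0,1).
Match coefficients ⇒ f(k) = 1.
So s_k = (B(k−1)f/C)·t_k = (1/(k + 2))·t_k = factorial(k + 2).
Check: Δs_k = (k + 2)*factorial(k + 2). ✓
s_(n+1) = factorial(n + 3) and s_(0) = 2, so S(n) = factorial(n + 3) - 2.

S(n) = \left(n + 3\right)! - 2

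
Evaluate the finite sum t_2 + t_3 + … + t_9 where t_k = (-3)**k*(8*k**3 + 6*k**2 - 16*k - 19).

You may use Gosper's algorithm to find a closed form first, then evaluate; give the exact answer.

Compute t_(k+1)/t_k: get 3*(-8*k**3 - 30*k**2 - 20*k + 21)/(8*k**3 + 6*k**2 - 16*k - 19).
Gosper form: A/B · C(k+1)/C(k) with A=-3, B=1, C=k**3 + 3*k**2/4 - 2*k - 19/8.
f must satisfy (-3)·f(k+1) − (1)·f(k) = k**3 + 3*k**2/4 - 2*k - 19/8.
Bound: deg f ≤ 3.
Coefficient equations give f(k) = -(2*k + 1)*(k**2 - 2*k - 1)/8.
R(k) = B(k−1)·f(k)/C(k) = -(2*k + 1)*(k**2 - 2*k - 1)/(8*k**3 + 6*k**2 - 16*k - 19); s_k = R·t_k = (-3)**k*(-2*k**3 + 3*k**2 + 4*k + 1).
s_(k+1) − s_k = (-3)**k*(8*k**3 + 6*k**2 - 16*k - 19) = t_k.
Sum = s_(10) − s_(2); s_(10) = -97962291, s_(2) = 45 ⇒ -97962336.

Σ = -97962336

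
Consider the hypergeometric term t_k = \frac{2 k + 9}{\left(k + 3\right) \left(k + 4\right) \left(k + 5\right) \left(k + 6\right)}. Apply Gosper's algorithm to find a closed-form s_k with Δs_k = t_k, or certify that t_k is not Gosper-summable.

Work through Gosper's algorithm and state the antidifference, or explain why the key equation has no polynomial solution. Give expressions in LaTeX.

Step 1: r(k) = (k + 3)*(2*k + 11)/((k + 7)*(2*k + 9)).
Normal form (A,B,C) = (k + 3, k + 7, k + 9/2).
Set up (k + 3)·f(k+1) − (k + 6)·f(k) − (k + 9/2) = 0.
d = 3 from the (1,1,1) case.
Solve for f: f(k) = k*(k + 4)*(k + 8)/30 (degree 3 ≤ 3).
Certificate R = B(k−1)f/C = k*(k + 4)*(k + 6)*(k + 8)/(15*(2*k + 9)) gives s_k = k*(k + 8)/(15*(k**2 + 8*k + 15)).
Verify: (2*k + 9)/(k**4 + 18*k**3 + 119*k**2 + 342*k + 360) matches t_k.

s_k = \frac{k \left(k + 8\right)}{15 \left(k^{2} + 8 k + 15\right)}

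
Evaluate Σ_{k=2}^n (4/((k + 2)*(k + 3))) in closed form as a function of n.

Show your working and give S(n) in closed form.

Step 1: r(k) = (k + 2)/(k + 4).
Factor: A=k + 2; B=k + 4; C=1.
Need (k + 2)·f(k+1) − (k + 3)·f(k) = 1.
From deg A=1, deg B=1, deg C=0: d=1.
A polynomial solution: f(k) = k/2.
R(k) = B(k−1)·f(k)/C(k) = k*(k + 3)/2; s_k = R·t_k = 2*k/(k + 2).
Verify: 4/(k**2 + 5*k + 6) matches t_k.
Telescope: S(n) = s_(n+1) − s_(2) = 2*(n + 1)/(n + 3) − (1) = (n - 1)/(n + 3).

S(n) = (n - 1)/(n + 3)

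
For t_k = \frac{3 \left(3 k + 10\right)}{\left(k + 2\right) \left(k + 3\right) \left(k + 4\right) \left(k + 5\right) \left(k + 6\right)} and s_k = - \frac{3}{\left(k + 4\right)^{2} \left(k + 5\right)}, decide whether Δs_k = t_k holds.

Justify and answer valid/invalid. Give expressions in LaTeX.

s_(k+1) = -3/((k + 5)**2*(k + 6))
s_(k+1) − s_k = 3*(3*k + 14)/(k**5 + 24*k**4 + 229*k**3 + 1086*k**2 + 2560*k + 2400)
(s_(k+1) − s_k) − t_k = 6*(-4*k**2 - 31*k - 58)/(k**7 + 29*k**6 + 355*k**5 + 2375*k**4 + 9364*k**3 + 21716*k**2 + 27360*k + 14400)

Invalid: residual \frac{6 \left(- 4 k^{2} - 31 k - 58\right)}{k^{7} + 29 k^{6} + 355 k^{5} + 2375 k^{4} + 9364 k^{3} + 21716 k^{2} + 27360 k + 14400} ≠ 0.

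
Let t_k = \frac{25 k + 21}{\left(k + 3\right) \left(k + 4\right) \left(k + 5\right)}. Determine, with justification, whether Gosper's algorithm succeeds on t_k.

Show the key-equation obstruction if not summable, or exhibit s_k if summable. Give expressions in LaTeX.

The ratio is (k + 3)*(25*k + 46)/((k + 6)*(25*k + 21)).
Gosper form: A/B · C(k+1)/C(k) with A=k + 3, B=k + 6, C=k + 21/25.
f must satisfy (k + 3)·f(k+1) − (k + 5)·f(k) = k + 21/25.
Degrees (1,1,1) ⇒ d ≤ 2.
Match coefficients ⇒ f(k) = k*(4*k + 3)/25.
R(k) = B(k−1)·f(k)/C(k) = k*(k + 5)*(4*k + 3)/(25*k + 21); s_k = R·t_k = k*(4*k + 3)/((k + 3)*(k + 4)).
Verify: (25*k + 21)/(k**3 + 12*k**2 + 47*k + 60) matches t_k.

Yes. s_k = \frac{k \left(4 k + 3\right)}{\left(k + 3\right) \left(k + 4\right)}.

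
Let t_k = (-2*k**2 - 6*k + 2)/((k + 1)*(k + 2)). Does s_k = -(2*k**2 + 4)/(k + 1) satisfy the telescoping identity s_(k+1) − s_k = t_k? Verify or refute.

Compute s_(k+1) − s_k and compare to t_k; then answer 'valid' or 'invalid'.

valid (s_(k+1) − s_k reduces to t_k)

s_(k+1) = 2*(-(k + 1)**2 - 2)/(k + 2)
s_(k+1) − s_k = 2*(-k**2 - 3*k + 1)/(k**2 + 3*k + 2)
(s_(k+1) − s_k) − t_k = 0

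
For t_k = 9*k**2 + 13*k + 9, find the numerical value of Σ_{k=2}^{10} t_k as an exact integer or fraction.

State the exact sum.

Σ = 4239

Compute t_(k+1)/t_k: get (9*k**2 + 31*k + 31)/(9*k**2 + 13*k + 9).
Take A(k)=1, B(k)=1, C(k)=k**2 + 13*k/9 + 1.
f must satisfy (1)·f(k+1) − (1)·f(k) = k**2 + 13*k/9 + 1.
Degrees (0,0,2) ⇒ d ≤ 3.
A polynomial solution: f(k) = k*(3*k**2 + 2*k + 4)/9.
Certificate R = B(k−1)f/C = k*(3*k**2 + 2*k + 4)/(9*k**2 + 13*k + 9) gives s_k = k*(3*k**2 + 2*k + 4).
Check: Δs_k = 9*k**2 + 13*k + 9. ✓
Σ_(k=2)^(10) t_k = s_(11) − s_(2) = 4279 − (40) = 4239.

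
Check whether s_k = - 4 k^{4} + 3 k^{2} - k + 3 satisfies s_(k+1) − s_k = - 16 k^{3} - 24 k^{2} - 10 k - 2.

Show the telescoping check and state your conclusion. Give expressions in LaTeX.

valid; difference matches t_k

s_(k+1) = -k - 4*(k + 1)**4 + 3*(k + 1)**2 + 2
s_(k+1) − s_k = -16*k**3 - 24*k**2 - 10*k - 2
(s_(k+1) − s_k) − t_k = 0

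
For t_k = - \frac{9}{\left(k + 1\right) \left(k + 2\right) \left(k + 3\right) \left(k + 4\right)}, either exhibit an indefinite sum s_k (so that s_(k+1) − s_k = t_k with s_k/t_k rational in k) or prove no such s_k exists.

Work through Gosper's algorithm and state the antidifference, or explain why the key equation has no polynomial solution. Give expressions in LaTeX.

s_k = \frac{k \left(- k^{2} - 6 k - 11\right)}{2 \left(k + 1\right) \left(k + 2\right) \left(k + 3\right)}

t_(k+1)/t_k = (k + 1)/(k + 5).
Factor: A=k + 1; B=k + 5; C=1.
Key eq: (k + 1)·f(k+1) = (k + 4)·f(k) + (1).
From deg A=1, deg B=1, deg C=0: d=3.
Coefficient equations give f(k) = k*(k**2 + 6*k + 11)/18.
Certificate R = B(k−1)f/C = k*(k + 4)*(k**2 + 6*k + 11)/18 gives s_k = k*(-k**2 - 6*k - 11)/(2*(k + 1)*(k + 2)*(k + 3)).
Check: Δs_k = -9/(k**4 + 10*k**3 + 35*k**2 + 50*k + 24). ✓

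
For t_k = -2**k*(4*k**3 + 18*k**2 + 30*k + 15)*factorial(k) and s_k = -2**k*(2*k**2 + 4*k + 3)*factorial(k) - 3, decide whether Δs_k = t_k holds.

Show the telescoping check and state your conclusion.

valid; difference matches t_k

s_(k+1) = -2**(k + 1)*(4*k + 2*(k + 1)**2 + 7)*factorial(k + 1) - 3
s_(k+1) − s_k = -2**k*(4*k**3 + 18*k**2 + 30*k + 15)*factorial(k)
(s_(k+1) − s_k) − t_k = 0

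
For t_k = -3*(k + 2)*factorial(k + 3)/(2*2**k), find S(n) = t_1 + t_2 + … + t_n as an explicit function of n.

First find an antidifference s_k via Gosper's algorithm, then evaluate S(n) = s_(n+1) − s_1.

S(n) = 36 - 3*factorial(n + 4)/(2*2**n)

Compute t_(k+1)/t_k: get (k + 3)*(k + 4)/(2*(k + 2)).
Factor: A=k/2 + 2; B=1; C=k + 2.
Key eq: (k/2 + 2)·f(k+1) = (1)·f(k) + (k + 2).
From deg A=1, deg B=0, deg C=1: d=0.
Match coefficients ⇒ f(k) = 2.
Certificate R = B(k−1)f/C = 2/(k + 2) gives s_k = -3*factorial(k + 3)/2**k.
Δs = -3*(k + 2)*factorial(k + 3)/(2*2**k), as required.
s_(n+1) = -3*2**(-n - 1)*factorial(n + 4) and s_(1) = -36, so S(n) = 36 - 3*factorial(n + 4)/(2*2**n).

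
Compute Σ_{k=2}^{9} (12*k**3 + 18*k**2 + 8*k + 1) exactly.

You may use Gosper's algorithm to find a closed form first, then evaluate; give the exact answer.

t_(k+1)/t_k = (12*k**3 + 54*k**2 + 80*k + 39)/(12*k**3 + 18*k**2 + 8*k + 1).
So A=1 and B=1, with C=k**3 + 3*k**2/2 + 2*k/3 + 1/12.
Key eq: (1)·f(k+1) = (1)·f(k) + (k**3 + 3*k**2/2 + 2*k/3 + 1/12).
Bound: deg f ≤ 4.
Solving with deg f ≤ 4: f(k) = k**2*(3*k**2 - 2)/12.
So s_k = (B(k−1)f/C)·t_k = (k**2*(3*k**2 - 2)/((2*k + 1)*(6*k**2 + 6*k + 1)))·t_k = k**2*(3*k**2 - 2).
Check: Δs_k = 12*k**3 + 18*k**2 + 8*k + 1. ✓
Evaluate s at k=10 and k=2: 29800 and 40; difference 29760.

Σ = 29760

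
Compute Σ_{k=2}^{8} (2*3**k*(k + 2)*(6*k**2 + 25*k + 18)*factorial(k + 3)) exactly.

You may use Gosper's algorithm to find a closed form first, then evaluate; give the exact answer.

Step 1: r(k) = 3*(k + 3)*(k + 4)*(25*k + 6*(k + 1)**2 + 43)/((k + 2)*(6*k**2 + 25*k + 18)).
Normal form (A,B,C) = (3*k + 12, 1, k**3 + 37*k**2/6 + 34*k/3 + 6).
Set up (3*k + 12)·f(k+1) − (1)·f(k) − (k**3 + 37*k**2/6 + 34*k/3 + 6) = 0.
Bound: deg f ≤ 2.
Solving with deg f ≤ 2: f(k) = k*(2*k + 1)/6.
Certificate R = B(k−1)f/C = k*(2*k + 1)/((k + 2)*(6*k**2 + 25*k + 18)) gives s_k = 2*3**k*k*(2*k + 1)*factorial(k + 3).
Δs = 2*3**k*(k + 2)*(6*k**2 + 25*k + 18)*factorial(k + 3), as required.
Evaluate s at k=9 and k=2: 3224440464537600 and 21600; difference 3224440464516000.

Σ = 3224440464516000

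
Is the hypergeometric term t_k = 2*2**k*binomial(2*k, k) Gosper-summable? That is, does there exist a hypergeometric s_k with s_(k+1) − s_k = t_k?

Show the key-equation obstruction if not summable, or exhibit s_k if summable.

r(k) = 4*(2*k + 1)/(k + 1) after simplifying.
Take A(k)=8*k + 4, B(k)=k + 1, C(k)=1.
Set up (8*k + 4)·f(k+1) − (k)·f(k) − (1) = 0.
d = -1 from the (1,1,0) case.
Bound -1 < 0, so the key equation has no polynomial solution.

No — t_k has no hypergeometric antidifference.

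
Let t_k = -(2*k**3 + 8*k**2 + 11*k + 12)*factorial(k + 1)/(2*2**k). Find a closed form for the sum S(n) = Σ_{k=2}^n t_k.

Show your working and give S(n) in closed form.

Step 1: r(k) = (2*k**4 + 18*k**3 + 61*k**2 + 99*k + 66)/(2*(2*k**3 + 8*k**2 + 11*k + 12)).
A = k/2 + 1, B = 1, C = k**3 + 4*k**2 + 11*k/2 + 6.
Solve (k/2 + 1)·f(k+1) − (1)·f(k) = k**3 + 4*k**2 + 11*k/2 + 6.
deg f ≤ 2 (via 1,0,3).
A polynomial solution: f(k) = 2*k**2 + 4*k - 3.
So s_k = (B(k−1)f/C)·t_k = (2*(2*k**2 + 4*k - 3)/(2*k**3 + 8*k**2 + 11*k + 12))·t_k = -(2*k**2 + 4*k - 3)*factorial(k + 1)/2**k.
Verify: -(2*k**3 + 8*k**2 + 11*k + 12)*factorial(k + 1)/(2*2**k) matches t_k.
Telescope: S(n) = s_(n+1) − s_(2) = -2**(-n - 1)*(2*n**2 + 8*n + 3)*factorial(n + 2) − (-39/2) = 2**(-n - 1)*(39*2**n - 2*n**4*factorial(n) - 14*n**3*factorial(n) - 31*n**2*factorial(n) - 25*n*factorial(n) - 6*factorial(n)).

S(n) = 2**(-n - 1)*(39*2**n - 2*n**4*factorial(n) - 14*n**3*factorial(n) - 31*n**2*factorial(n) - 25*n*factorial(n) - 6*factorial(n))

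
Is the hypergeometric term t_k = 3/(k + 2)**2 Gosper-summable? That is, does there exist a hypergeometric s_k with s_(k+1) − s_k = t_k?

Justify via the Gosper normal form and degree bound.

No — the linear system for f has no solution.

Ratio r(k) = (k + 2)**2/(k + 3)**2.
So A=k**2 + 4*k + 4 and B=k**2 + 6*k + 9, with C=1.
Key eq: (k**2 + 4*k + 4)·f(k+1) = (k**2 + 4*k + 4)·f(k) + (1).
Degrees (2,2,0) ⇒ d ≤ 0.
Put f(k) = c0: A·f(k+1) − B(k−1)·f(k) − C = -1; need -1 = 0 — inconsistent ⇒ no f, not summable.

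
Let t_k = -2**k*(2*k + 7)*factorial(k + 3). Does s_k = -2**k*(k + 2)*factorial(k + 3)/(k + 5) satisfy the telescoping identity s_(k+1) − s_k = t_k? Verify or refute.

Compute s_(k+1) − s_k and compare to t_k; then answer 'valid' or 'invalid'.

s_(k+1) = -2**(k + 1)*(k + 3)*factorial(k + 4)/(k + 6)
s_(k+1) − s_k = -2**k*(2*k**3 + 23*k**2 + 86*k + 108)*factorial(k + 3)/((k + 5)*(k + 6))
(s_(k+1) − s_k) − t_k = 3*2**k*(2*k**2 + 17*k + 34)*factorial(k + 3)/((k + 5)*(k + 6))

Invalid: residual 3*2**k*(2*k**2 + 17*k + 34)*factorial(k + 3)/((k + 5)*(k + 6)) ≠ 0.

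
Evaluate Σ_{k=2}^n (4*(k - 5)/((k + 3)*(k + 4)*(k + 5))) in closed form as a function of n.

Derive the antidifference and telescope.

Step 1: r(k) = (k - 4)*(k + 3)/((k - 5)*(k + 6)).
Factor: A=k + 3; B=k + 6; C=k - 5.
Solve (k + 3)·f(k+1) − (k + 5)·f(k) = k - 5.
d = 2 from the (1,1,1) case.
A polynomial solution: f(k) = -k*(k + 19)/12.
Then R = B(k−1)f/C = -k*(k + 5)*(k + 19)/(12*(k - 5)), so s_k = R(k)·t_k = k*(-k - 19)/(3*(k + 3)*(k + 4)).
s_(k+1) − s_k = 4*(k - 5)/(k**3 + 12*k**2 + 47*k + 60) = t_k.
Telescope: S(n) = s_(n+1) − s_(2) = (-n**2 - 21*n - 20)/(3*(n**2 + 9*n + 20)) − (-7/15) = 2*(n**2 - 21*n + 20)/(15*(n**2 + 9*n + 20)).

S(n) = 2*(n**2 - 21*n + 20)/(15*(n**2 + 9*n + 20))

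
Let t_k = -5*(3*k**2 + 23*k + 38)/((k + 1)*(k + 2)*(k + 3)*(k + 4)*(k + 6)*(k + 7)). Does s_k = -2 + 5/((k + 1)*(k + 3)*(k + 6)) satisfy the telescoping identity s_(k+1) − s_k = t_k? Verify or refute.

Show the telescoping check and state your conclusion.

valid (s_(k+1) − s_k reduces to t_k)

s_(k+1) = -2 + 5/((k + 2)*(k + 4)*(k + 7))
s_(k+1) − s_k = 5/((k + 2)*(k + 4)*(k + 7)) - 5/((k + 1)*(k + 3)*(k + 6))
(s_(k+1) − s_k) − t_k = 0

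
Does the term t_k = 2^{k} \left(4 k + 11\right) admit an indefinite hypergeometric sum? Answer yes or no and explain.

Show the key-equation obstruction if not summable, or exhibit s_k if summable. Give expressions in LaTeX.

t_(k+1)/t_k = 2*(4*k + 15)/(4*k + 11).
Factor: A=2; B=1; C=k + 11/4.
Need (2)·f(k+1) − (1)·f(k) = k + 11/4.
From deg A=0, deg B=0, deg C=1: d=1.
Coefficient equations give f(k) = (4*k + 3)/4.
Then R = B(k−1)f/C = (4*k + 3)/(4*k + 11), so s_k = R(k)·t_k = 2**k*(4*k + 3).
Check: Δs_k = 2**k*(4*k + 11). ✓

Yes. s_k = 2^{k} \left(4 k + 3\right).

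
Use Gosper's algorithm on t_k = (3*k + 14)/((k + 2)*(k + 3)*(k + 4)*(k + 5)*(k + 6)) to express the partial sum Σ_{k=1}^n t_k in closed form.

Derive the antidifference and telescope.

t_(k+1)/t_k = (k + 2)*(3*k + 17)/((k + 7)*(3*k + 14)).
Take A(k)=k + 2, B(k)=k + 7, C(k)=k + 14/3.
Key eq: (k + 2)·f(k+1) = (k + 6)·f(k) + (k + 14/3).
Bound: deg f ≤ 4.
Match coefficients ⇒ f(k) = k*(k + 4)*(k**2 + 10*k + 31)/90.
R(k) = B(k−1)·f(k)/C(k) = k*(k + 4)*(k + 6)*(k**2 + 10*k + 31)/(30*(3*k + 14)); s_k = R·t_k = k*(k**2 + 10*k + 31)/(30*(k**3 + 10*k**2 + 31*k + 30)).
Δs = (3*k + 14)/(k**5 + 20*k**4 + 155*k**3 + 580*k**2 + 1044*k + 720), as required.
Telescope: S(n) = s_(n+1) − s_(1) = (n**3 + 13*n**2 + 54*n + 42)/(30*(n**3 + 13*n**2 + 54*n + 72)) − (7/360) = n*(n**2 + 13*n + 54)/(72*(n**3 + 13*n**2 + 54*n + 72)).

S(n) = n*(n**2 + 13*n + 54)/(72*(n**3 + 13*n**2 + 54*n + 72))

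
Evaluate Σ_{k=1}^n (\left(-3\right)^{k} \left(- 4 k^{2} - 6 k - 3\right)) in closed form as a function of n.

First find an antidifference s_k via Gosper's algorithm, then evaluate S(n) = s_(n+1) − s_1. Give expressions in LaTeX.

S(n) = - 3 \left(-3\right)^{n} n^{2} - 6 \left(-3\right)^{n} n - 3 \left(-3\right)^{n} + 3

r(k) = 3*(-4*k**2 - 14*k - 13)/(4*k**2 + 6*k + 3) after simplifying.
Take A(k)=-3, B(k)=1, C(k)=k**2 + 3*k/2 + 3/4.
Need (-3)·f(k+1) − (1)·f(k) = k**2 + 3*k/2 + 3/4.
Bound: deg f ≤ 2.
Coefficient equations give f(k) = -k**2/4.
So s_k = (B(k−1)f/C)·t_k = (-k**2/(4*k**2 + 6*k + 3))·t_k = (-3)**k*k**2.
Check: Δs_k = (-3)**k*(-k**2 - 3*(k + 1)**2). ✓
Σ_(k=1)^n t_k = s_(n+1) − s_(1) = ((-3)**(n + 1)*(n**2 + 2*n + 1)) − (-3), i.e. -3*(-3)**n*n**2 - 6*(-3)**n*n - 3*(-3)**n + 3.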